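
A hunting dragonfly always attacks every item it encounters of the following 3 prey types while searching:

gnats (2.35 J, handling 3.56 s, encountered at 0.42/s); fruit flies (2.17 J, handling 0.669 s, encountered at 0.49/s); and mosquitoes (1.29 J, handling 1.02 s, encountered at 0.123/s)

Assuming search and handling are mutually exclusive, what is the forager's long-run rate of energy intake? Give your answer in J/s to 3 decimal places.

0.749 J/s

R = (0.42×2.35 + 0.49×2.17 + 0.123×1.29) / (1 + 0.42×3.56 + 0.49×0.669 + 0.123×1.02) = 2.209/2.948 = 0.7492 J/s.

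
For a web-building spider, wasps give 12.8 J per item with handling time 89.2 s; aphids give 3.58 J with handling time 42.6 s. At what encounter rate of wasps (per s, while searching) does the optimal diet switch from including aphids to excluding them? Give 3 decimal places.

Drop aphids once their profitability E₂/h₂ falls below the rate achievable on wasps alone: E₂/h₂ = λE₁/(1 + λh₁).
Solve for λ: λE₁h₂ = E₂(1 + λh₁) → λ(E₁h₂ − E₂h₁) = E₂ → λ = E₂/(E₁h₂ − E₂h₁).
λ = 3.58/(12.8×42.6 − 3.58×89.2) = 3.58/225.9 = 0.01584 per s.

0.016 per s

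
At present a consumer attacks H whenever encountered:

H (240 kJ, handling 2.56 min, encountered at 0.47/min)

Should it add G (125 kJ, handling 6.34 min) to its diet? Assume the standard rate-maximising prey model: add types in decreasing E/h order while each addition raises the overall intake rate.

Intake rate on the current diet: R = (0.47×240) / (1 + 0.47×2.56) = 112.8/2.203 = 51.2 kJ/min.
Profitability of G: 125/6.34 = 19.72 kJ/min.
19.72 < 51.2, so adding G would lower the average — exclude it.

No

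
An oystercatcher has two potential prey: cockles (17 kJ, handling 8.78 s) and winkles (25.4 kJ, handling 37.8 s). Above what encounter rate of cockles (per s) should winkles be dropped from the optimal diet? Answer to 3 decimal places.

0.061 per s

At the threshold, the rate on cockles alone equals the profitability of winkles: λ·17/(1 + λ·8.78) = 25.4/37.8 = 0.672.
Rearranging, λ(17 − 0.672×8.78) = 0.672, so λ = 0.672/11.1 = 0.06054 per s.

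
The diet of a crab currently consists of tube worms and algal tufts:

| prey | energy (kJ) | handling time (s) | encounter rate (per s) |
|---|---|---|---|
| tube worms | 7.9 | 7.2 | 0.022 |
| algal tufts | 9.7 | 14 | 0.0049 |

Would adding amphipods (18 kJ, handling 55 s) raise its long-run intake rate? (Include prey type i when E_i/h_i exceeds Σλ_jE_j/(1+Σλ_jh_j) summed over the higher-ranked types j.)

On tube worms and algal tufts alone, R = ΣλE/(1+Σλh) = 0.2213/1.227 = 0.1804 kJ/s.
Profitability of amphipods: 18/55 = 0.3273 kJ/s.
0.3273 > 0.1804, so adding amphipods raises the average — include it.

Yes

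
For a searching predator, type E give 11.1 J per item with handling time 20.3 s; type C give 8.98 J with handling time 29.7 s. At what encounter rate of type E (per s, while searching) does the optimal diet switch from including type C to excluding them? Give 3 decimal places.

Drop type C once their profitability E₂/h₂ falls below the rate achievable on type E alone: E₂/h₂ = λE₁/(1 + λh₁).
Solve for λ: λE₁h₂ = E₂(1 + λh₁) → λ(E₁h₂ − E₂h₁) = E₂ → λ = E₂/(E₁h₂ − E₂h₁).
λ = 8.98/(11.1×29.7 − 8.98×20.3) = 8.98/147.4 = 0.06093 per s.

0.061 per s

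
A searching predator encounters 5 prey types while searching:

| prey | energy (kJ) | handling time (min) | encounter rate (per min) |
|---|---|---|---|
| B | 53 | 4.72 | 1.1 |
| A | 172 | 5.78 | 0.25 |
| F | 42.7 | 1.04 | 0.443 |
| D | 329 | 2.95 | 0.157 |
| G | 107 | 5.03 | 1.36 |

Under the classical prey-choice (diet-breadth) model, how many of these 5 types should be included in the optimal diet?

Rank by E/h (kJ/min): D 112, F 41.1, A 29.8, G 21.3, B 11.2. Include each in turn until the next type's E/h falls below the running intake rate.
Rate on top 1: 35.3. F: 41.1 > 35.3 → include.
Rate on top 2: 36.68. A: 29.8 < 36.68 → exclude; stop.
Optimal diet: D, F — 2 of 5 types.

2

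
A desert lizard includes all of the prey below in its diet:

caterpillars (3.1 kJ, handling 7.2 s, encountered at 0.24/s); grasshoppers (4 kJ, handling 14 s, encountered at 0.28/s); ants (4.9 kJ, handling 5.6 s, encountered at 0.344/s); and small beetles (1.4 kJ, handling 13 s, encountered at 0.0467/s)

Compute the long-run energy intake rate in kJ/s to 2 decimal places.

R = (0.24×3.1 + 0.28×4 + 0.344×4.9 + 0.0467×1.4) / (1 + 0.24×7.2 + 0.28×14 + 0.344×5.6 + 0.0467×13) = 3.615/9.181 = 0.3937 kJ/s.

0.39 kJ/s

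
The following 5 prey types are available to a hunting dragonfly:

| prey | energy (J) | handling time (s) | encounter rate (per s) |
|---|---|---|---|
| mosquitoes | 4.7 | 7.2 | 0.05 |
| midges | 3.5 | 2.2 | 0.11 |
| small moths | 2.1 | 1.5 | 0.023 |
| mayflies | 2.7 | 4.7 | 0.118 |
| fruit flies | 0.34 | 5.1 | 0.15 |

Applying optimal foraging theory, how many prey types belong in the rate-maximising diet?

4

Rank by E/h (J/s): midges 1.59, small moths 1.4, mosquitoes 0.653, mayflies 0.574, fruit flies 0.0667. Include each in turn until the next type's E/h falls below the running intake rate.
Rate on top 1: 0.31. small moths: 1.4 > 0.31 → include.
Rate on top 2: 0.3394. mosquitoes: 0.653 > 0.3394 → include.
Rate on top 3: 0.4084. mayflies: 0.574 > 0.4084 → include.
Rate on top 4: 0.4504. fruit flies: 0.0667 < 0.4504 → exclude; stop.
Optimal diet: midges, small moths, mosquitoes, mayflies — 4 of 5 types.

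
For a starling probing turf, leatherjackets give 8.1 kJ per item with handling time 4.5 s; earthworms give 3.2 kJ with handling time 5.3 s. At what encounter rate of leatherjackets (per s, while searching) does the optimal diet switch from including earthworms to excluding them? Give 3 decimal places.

Drop earthworms once their profitability E₂/h₂ falls below the rate achievable on leatherjackets alone: E₂/h₂ = λE₁/(1 + λh₁).
Solve for λ: λE₁h₂ = E₂(1 + λh₁) → λ(E₁h₂ − E₂h₁) = E₂ → λ = E₂/(E₁h₂ − E₂h₁).
λ = 3.2/(8.1×5.3 − 3.2×4.5) = 3.2/28.53 = 0.1122 per s.

0.112 per s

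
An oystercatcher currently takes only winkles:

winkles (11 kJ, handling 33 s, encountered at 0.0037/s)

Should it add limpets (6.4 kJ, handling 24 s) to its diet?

Yes

On winkles alone, R = ΣλE/(1+Σλh) = 0.0407/1.122 = 0.03627 kJ/s.
Profitability of limpets: 6.4/24 = 0.2667 kJ/s.
Since 0.2667 > R, including limpets increases the long-run rate.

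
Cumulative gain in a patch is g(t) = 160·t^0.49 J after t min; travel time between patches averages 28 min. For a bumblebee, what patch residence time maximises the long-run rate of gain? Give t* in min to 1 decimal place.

26.9 min

Optimal t* satisfies g'(t*) = g(t*)/(T + t*).
g'(t) = 0.49·160·t^-0.51. Setting 0.49·160·t^-0.51 = 160·t^0.49/(28+t) gives 0.49(28+t) = t, so 0.51·t = 0.49×28.
t* = 0.49×28/0.51 = 26.9 min.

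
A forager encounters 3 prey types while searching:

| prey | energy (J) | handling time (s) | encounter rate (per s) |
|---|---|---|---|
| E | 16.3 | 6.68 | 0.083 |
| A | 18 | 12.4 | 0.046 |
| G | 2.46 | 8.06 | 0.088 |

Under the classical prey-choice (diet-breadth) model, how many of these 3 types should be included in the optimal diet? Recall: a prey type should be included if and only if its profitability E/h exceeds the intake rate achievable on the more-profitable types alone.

E/h in descending order: E 2.44, A 1.45, G 0.305 J/s. The optimal diet is the largest prefix of this list for which every included type satisfies E_i/h_i > R on the types above it.
Rate on top 1: 0.8703. A: 1.45 > 0.8703 → include.
Rate on top 2: 1.026. G: 0.305 < 1.026 → exclude; stop.
Optimal diet: E, A — 2 of 3 types.

2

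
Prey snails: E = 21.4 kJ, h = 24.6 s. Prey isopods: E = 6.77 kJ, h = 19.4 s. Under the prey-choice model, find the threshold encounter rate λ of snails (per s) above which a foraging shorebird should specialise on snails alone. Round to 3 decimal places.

0.027 per s

At the threshold, the rate on snails alone equals the profitability of isopods: λ·21.4/(1 + λ·24.6) = 6.77/19.4 = 0.349.
Rearranging, λ(21.4 − 0.349×24.6) = 0.349, so λ = 0.349/12.82 = 0.02723 per s.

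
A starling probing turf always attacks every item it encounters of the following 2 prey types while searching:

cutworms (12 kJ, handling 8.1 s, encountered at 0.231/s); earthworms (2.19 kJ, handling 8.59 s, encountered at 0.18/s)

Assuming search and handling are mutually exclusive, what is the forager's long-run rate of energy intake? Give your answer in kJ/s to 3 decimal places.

0.717 kJ/s

Energy encountered per unit search time: 0.231×12 + 0.18×2.19 = 3.166 kJ/s.
Handling time per unit search time: 0.231×8.1 + 0.18×8.59 = 3.417.
Rate = 3.166/(1 + 3.417) = 0.7168 kJ/s.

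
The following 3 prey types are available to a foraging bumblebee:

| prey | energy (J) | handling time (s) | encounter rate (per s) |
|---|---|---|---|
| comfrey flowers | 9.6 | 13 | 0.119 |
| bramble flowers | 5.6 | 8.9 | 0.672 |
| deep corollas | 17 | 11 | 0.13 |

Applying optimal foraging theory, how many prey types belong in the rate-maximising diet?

Rank by E/h (J/s): deep corollas 1.55, comfrey flowers 0.738, bramble flowers 0.629. Include each in turn until the next type's E/h falls below the running intake rate.
Rate on top 1: 0.9095. comfrey flowers: 0.738 < 0.9095 → exclude; stop.
Optimal diet: deep corollas — 1 of 3 types.

1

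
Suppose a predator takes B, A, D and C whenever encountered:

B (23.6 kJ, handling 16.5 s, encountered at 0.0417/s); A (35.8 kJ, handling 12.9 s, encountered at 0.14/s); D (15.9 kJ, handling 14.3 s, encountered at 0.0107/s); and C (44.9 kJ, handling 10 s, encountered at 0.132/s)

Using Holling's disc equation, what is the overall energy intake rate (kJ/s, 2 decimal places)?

Energy encountered per unit search time: 0.0417×23.6 + 0.14×35.8 + 0.0107×15.9 + 0.132×44.9 = 12.09 kJ/s.
Handling time per unit search time: 0.0417×16.5 + 0.14×12.9 + 0.0107×14.3 + 0.132×10 = 3.967.
Rate = 12.09/(1 + 3.967) = 2.435 kJ/s.

2.43 kJ/s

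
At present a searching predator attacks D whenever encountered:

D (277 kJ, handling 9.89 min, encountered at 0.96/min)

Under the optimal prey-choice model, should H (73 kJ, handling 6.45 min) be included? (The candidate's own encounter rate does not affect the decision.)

No

Current rate: (0.96×277)/(1 + 0.96×9.89) = 25.34 kJ/min.
H: E/h = 73/6.45 = 11.32 kJ/min.
Since 11.32 < R, time spent handling H is better spent searching.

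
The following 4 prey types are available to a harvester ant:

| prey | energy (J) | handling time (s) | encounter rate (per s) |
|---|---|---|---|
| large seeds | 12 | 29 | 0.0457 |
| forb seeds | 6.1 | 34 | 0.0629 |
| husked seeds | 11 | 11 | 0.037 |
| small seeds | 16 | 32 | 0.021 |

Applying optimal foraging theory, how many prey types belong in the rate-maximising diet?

3

Profitabilities (E/h, J/s): husked seeds 1, small seeds 0.5, large seeds 0.414, forb seeds 0.179. Add prey in this order while the next type's profitability exceeds the intake rate on those already taken.
Rate on top 1: 0.2893. small seeds: 0.5 > 0.2893 → include.
Rate on top 2: 0.3574. large seeds: 0.414 > 0.3574 → include.
Rate on top 3: 0.3793. forb seeds: 0.179 < 0.3793 → exclude; stop.
Optimal diet: husked seeds, small seeds, large seeds — 3 of 4 types.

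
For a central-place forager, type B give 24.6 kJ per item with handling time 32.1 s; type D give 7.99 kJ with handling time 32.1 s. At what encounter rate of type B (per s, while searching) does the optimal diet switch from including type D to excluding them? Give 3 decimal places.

At the threshold, the rate on type B alone equals the profitability of type D: λ·24.6/(1 + λ·32.1) = 7.99/32.1 = 0.2489.
Rearranging, λ(24.6 − 0.2489×32.1) = 0.2489, so λ = 0.2489/16.61 = 0.01499 per s.

0.015 per s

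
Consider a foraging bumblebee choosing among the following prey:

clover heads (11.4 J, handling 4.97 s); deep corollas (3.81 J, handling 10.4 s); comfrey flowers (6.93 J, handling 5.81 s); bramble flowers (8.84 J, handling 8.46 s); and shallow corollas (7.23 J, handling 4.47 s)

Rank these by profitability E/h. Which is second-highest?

In descending order of E/h:
clover heads: 11.4/4.97 = 2.29 J/s
shallow corollas: 7.23/4.47 = 1.62 J/s
comfrey flowers: 6.93/5.81 = 1.19 J/s
bramble flowers: 8.84/8.46 = 1.04 J/s
deep corollas: 3.81/10.4 = 0.366 J/s

shallow corollas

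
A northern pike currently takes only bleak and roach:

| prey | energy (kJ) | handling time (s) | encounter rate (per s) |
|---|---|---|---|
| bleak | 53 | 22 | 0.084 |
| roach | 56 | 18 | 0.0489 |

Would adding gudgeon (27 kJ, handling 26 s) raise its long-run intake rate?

Current rate: (0.084×53 + 0.0489×56)/(1 + 0.084×22 + 0.0489×18) = 1.929 kJ/s.
Profitability of gudgeon: 27/26 = 1.038 kJ/s.
1.038 < 1.929, so adding gudgeon would lower the average — exclude it.

No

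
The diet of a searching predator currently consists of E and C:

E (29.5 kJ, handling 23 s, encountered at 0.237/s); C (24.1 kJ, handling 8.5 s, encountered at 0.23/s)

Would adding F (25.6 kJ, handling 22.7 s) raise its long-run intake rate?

No

Intake rate on the current diet: R = (0.237×29.5 + 0.23×24.1) / (1 + 0.237×23 + 0.23×8.5) = 12.53/8.406 = 1.491 kJ/s.
Profitability of F: 25.6/22.7 = 1.128 kJ/s.
Since 1.128 < R, time spent handling F is better spent searching.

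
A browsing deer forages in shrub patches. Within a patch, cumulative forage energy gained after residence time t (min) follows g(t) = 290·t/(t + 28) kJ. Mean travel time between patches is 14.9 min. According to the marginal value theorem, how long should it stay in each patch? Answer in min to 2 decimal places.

20.43 min

Maximise g(t)/(T+t): set derivative to zero → g'(t)(T+t) = g(t).
g'(t) = 290·28/(t + 28)². Setting 290·28/(t+28)² = 290t/[(t+28)(14.9+t)] gives 28(14.9+t) = t(t+28), so t² = 28×14.9 = 417.2.
t* = √417.2 = 20.43 min.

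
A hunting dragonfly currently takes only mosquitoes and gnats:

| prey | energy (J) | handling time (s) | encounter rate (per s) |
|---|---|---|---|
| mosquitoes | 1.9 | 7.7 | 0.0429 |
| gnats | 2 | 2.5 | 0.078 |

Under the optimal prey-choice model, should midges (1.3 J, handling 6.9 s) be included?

Current rate: (0.0429×1.9 + 0.078×2)/(1 + 0.0429×7.7 + 0.078×2.5) = 0.1557 J/s.
Profitability of midges: 1.3/6.9 = 0.1884 J/s.
Since 0.1884 > R, including midges increases the long-run rate.

Yes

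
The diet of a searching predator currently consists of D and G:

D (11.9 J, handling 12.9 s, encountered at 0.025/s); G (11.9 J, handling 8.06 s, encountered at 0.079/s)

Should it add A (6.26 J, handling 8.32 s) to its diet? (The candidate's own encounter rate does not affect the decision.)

Intake rate on the current diet: R = (0.025×11.9 + 0.079×11.9) / (1 + 0.025×12.9 + 0.079×8.06) = 1.238/1.959 = 0.6317 J/s.
Profitability of A: 6.26/8.32 = 0.7524 J/s.
Since 0.7524 > R, including A increases the long-run rate.

Yes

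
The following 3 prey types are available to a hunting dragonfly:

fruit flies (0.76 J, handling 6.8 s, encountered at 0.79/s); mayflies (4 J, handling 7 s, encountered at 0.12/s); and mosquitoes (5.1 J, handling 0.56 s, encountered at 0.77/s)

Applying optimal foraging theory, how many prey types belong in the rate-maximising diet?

Rank by E/h (J/s): mosquitoes 9.11, mayflies 0.571, fruit flies 0.112. Include each in turn until the next type's E/h falls below the running intake rate.
Rate on top 1: 2.744. mayflies: 0.571 < 2.744 → exclude; stop.
Optimal diet: mosquitoes — 1 of 3 types.

1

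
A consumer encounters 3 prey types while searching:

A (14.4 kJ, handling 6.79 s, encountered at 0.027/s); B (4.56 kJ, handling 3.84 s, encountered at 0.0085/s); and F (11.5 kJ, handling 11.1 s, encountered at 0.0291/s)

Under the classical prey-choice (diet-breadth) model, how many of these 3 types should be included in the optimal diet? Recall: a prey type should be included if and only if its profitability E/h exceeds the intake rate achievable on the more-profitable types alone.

Profitabilities (E/h, kJ/s): A 2.12, B 1.19, F 1.04. Add prey in this order while the next type's profitability exceeds the intake rate on those already taken.
Rate on top 1: 0.3286. B: 1.19 > 0.3286 → include.
Rate on top 2: 0.3516. F: 1.04 > 0.3516 → include.
Optimal diet: A, B, F — 3 of 3 types.

3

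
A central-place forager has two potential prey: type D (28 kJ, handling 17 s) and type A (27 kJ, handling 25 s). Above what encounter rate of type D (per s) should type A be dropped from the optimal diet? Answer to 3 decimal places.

Drop type A once their profitability E₂/h₂ falls below the rate achievable on type D alone: E₂/h₂ = λE₁/(1 + λh₁).
Solve for λ: λE₁h₂ = E₂(1 + λh₁) → λ(E₁h₂ − E₂h₁) = E₂ → λ = E₂/(E₁h₂ − E₂h₁).
λ = 27/(28×25 − 27×17) = 27/241 = 0.112 per s.

0.112 per s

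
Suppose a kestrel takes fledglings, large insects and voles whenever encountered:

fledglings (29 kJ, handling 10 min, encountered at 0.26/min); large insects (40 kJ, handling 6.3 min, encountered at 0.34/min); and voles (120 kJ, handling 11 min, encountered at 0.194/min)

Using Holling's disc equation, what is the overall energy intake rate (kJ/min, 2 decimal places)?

R = (0.26×29 + 0.34×40 + 0.194×120) / (1 + 0.26×10 + 0.34×6.3 + 0.194×11) = 44.42/7.876 = 5.64 kJ/min.

5.64 kJ/min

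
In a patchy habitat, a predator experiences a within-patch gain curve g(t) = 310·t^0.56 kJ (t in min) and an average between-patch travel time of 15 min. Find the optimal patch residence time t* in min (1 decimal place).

Maximise g(t)/(T+t): set derivative to zero → g'(t)(T+t) = g(t).
g'(t) = 0.56·310·t^-0.44. Setting 0.56·310·t^-0.44 = 310·t^0.56/(15+t) gives 0.56(15+t) = t, so 0.44·t = 0.56×15.
t* = 0.56×15/0.44 = 19.09 min.

19.1 min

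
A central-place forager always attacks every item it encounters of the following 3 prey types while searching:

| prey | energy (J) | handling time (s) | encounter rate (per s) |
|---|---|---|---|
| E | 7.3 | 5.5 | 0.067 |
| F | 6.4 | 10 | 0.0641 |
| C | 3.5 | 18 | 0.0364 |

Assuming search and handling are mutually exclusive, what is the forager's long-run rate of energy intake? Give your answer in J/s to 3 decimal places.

0.385 J/s

R = (0.067×7.3 + 0.0641×6.4 + 0.0364×3.5) / (1 + 0.067×5.5 + 0.0641×10 + 0.0364×18) = 1.027/2.665 = 0.3853 J/s.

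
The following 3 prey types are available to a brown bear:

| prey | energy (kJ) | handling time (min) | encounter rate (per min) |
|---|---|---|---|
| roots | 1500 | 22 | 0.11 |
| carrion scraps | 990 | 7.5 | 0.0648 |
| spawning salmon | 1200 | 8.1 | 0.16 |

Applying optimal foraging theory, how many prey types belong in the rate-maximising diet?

E/h in descending order: spawning salmon 148, carrion scraps 132, roots 68.2 kJ/min. The optimal diet is the largest prefix of this list for which every included type satisfies E_i/h_i > R on the types above it.
Rate on top 1: 83.62. carrion scraps: 132 > 83.62 → include.
Rate on top 2: 92.07. roots: 68.2 < 92.07 → exclude; stop.
Optimal diet: spawning salmon, carrion scraps — 2 of 3 types.

2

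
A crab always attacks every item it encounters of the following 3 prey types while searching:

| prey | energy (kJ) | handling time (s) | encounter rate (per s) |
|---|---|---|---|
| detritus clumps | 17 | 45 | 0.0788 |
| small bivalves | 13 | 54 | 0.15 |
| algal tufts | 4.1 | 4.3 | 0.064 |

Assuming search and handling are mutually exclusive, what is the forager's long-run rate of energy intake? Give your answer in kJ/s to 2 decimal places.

0.27 kJ/s

Energy encountered per unit search time: 0.0788×17 + 0.15×13 + 0.064×4.1 = 3.552 kJ/s.
Handling time per unit search time: 0.0788×45 + 0.15×54 + 0.064×4.3 = 11.92.
Rate = 3.552/(1 + 11.92) = 0.2749 kJ/s.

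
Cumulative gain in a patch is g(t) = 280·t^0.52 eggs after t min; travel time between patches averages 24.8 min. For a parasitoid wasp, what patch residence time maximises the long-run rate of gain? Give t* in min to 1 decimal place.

By the marginal value theorem, leave when the instantaneous gain rate g'(t) equals the habitat-wide average g(t)/(T + t).
g'(t) = 0.52·280·t^-0.48. Setting 0.52·280·t^-0.48 = 280·t^0.52/(24.8+t) gives 0.52(24.8+t) = t, so 0.48·t = 0.52×24.8.
t* = 0.52×24.8/0.48 = 26.87 min.

26.9 min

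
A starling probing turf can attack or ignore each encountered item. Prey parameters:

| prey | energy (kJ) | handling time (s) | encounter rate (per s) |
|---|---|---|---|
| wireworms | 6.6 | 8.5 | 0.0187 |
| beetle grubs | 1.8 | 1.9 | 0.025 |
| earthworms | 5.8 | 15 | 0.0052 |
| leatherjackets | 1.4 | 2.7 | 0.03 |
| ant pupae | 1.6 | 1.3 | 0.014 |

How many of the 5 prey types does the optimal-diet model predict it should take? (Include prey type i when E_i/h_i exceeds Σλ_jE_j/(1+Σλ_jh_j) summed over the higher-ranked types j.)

Rank by E/h (kJ/s): ant pupae 1.23, beetle grubs 0.947, wireworms 0.776, leatherjackets 0.519, earthworms 0.387. Include each in turn until the next type's E/h falls below the running intake rate.
Rate on top 1: 0.022. beetle grubs: 0.947 > 0.022 → include.
Rate on top 2: 0.06324. wireworms: 0.776 > 0.06324 → include.
Rate on top 3: 0.1558. leatherjackets: 0.519 > 0.1558 → include.
Rate on top 4: 0.1783. earthworms: 0.387 > 0.1783 → include.
Optimal diet: ant pupae, beetle grubs, wireworms, leatherjackets, earthworms — 5 of 5 types.

5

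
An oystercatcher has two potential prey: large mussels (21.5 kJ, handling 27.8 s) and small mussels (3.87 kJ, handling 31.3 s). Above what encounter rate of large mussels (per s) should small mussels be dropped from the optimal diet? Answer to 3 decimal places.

0.007 per s

The zero-one rule: include small mussels iff E₂/h₂ > λE₁/(1+λh₁). Equality gives the switch point.
λE₁h₂ = E₂ + λE₂h₁ ⇒ λ = E₂/(E₁h₂ − E₂h₁) = 3.87/(673 − 107.6) = 0.006845 per s.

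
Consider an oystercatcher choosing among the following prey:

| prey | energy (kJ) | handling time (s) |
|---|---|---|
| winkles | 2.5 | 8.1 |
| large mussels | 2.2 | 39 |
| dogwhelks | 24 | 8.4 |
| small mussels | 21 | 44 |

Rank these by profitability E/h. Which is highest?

dogwhelks

In descending order of E/h:
dogwhelks: 24/8.4 = 2.86 kJ/s
small mussels: 21/44 = 0.477 kJ/s
winkles: 2.5/8.1 = 0.309 kJ/s
large mussels: 2.2/39 = 0.0564 kJ/s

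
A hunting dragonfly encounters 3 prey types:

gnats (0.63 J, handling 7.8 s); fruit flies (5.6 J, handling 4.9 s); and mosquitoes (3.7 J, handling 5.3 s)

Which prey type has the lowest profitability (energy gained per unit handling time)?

gnats

Profitability E/h (J/s): gnats = 0.63/7.8 = 0.0808, fruit flies = 5.6/4.9 = 1.14, mosquitoes = 3.7/5.3 = 0.698.
Ranked: fruit flies > mosquitoes > gnats.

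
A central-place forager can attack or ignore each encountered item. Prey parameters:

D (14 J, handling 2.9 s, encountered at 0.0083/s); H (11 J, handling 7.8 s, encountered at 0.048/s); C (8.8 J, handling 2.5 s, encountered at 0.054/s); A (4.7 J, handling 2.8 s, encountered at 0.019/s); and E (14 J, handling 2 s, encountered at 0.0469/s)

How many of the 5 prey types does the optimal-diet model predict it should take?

5

E/h in descending order: E 7, D 4.83, C 3.52, A 1.68, H 1.41 J/s. The optimal diet is the largest prefix of this list for which every included type satisfies E_i/h_i > R on the types above it.
Rate on top 1: 0.6003. D: 4.83 > 0.6003 → include.
Rate on top 2: 0.6913. C: 3.52 > 0.6913 → include.
Rate on top 3: 0.9961. A: 1.68 > 0.9961 → include.
Rate on top 4: 1.024. H: 1.41 > 1.024 → include.
Optimal diet: E, D, C, A, H — 5 of 5 types.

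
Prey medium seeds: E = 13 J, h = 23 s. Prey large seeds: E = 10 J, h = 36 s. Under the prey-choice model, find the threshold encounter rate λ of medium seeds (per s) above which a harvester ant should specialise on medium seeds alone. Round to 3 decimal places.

The zero-one rule: include large seeds iff E₂/h₂ > λE₁/(1+λh₁). Equality gives the switch point.
λE₁h₂ = E₂ + λE₂h₁ ⇒ λ = E₂/(E₁h₂ − E₂h₁) = 10/(468 − 230) = 0.04202 per s.

0.042 per s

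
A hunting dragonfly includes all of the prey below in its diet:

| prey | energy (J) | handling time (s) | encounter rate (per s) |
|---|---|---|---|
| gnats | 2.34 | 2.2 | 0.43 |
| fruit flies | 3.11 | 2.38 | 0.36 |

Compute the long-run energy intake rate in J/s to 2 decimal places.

R = (0.43×2.34 + 0.36×3.11) / (1 + 0.43×2.2 + 0.36×2.38) = 2.126/2.803 = 0.7585 J/s.

0.76 J/s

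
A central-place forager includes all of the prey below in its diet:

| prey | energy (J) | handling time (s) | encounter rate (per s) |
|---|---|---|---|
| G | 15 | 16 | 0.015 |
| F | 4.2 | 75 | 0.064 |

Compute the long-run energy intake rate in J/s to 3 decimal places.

R = Σλ_iE_i / (1 + Σλ_ih_i)
Numerator: 0.015×15 + 0.064×4.2 = 0.4938
Denominator: 1 + 0.015×16 + 0.064×75 = 6.04
R = 0.4938/6.04 = 0.08175 J/s

0.082 J/s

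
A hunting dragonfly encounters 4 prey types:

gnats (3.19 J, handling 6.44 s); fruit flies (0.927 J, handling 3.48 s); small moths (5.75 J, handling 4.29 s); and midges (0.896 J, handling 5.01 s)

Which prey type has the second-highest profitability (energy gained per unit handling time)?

In descending order of E/h:
small moths: 5.75/4.29 = 1.34 J/s
gnats: 3.19/6.44 = 0.495 J/s
fruit flies: 0.927/3.48 = 0.266 J/s
midges: 0.896/5.01 = 0.179 J/s

gnats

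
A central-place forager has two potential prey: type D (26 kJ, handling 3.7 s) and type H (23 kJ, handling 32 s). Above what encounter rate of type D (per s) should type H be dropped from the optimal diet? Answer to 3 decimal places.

At the threshold, the rate on type D alone equals the profitability of type H: λ·26/(1 + λ·3.7) = 23/32 = 0.7188.
Rearranging, λ(26 − 0.7188×3.7) = 0.7188, so λ = 0.7188/23.34 = 0.03079 per s.

0.031 per s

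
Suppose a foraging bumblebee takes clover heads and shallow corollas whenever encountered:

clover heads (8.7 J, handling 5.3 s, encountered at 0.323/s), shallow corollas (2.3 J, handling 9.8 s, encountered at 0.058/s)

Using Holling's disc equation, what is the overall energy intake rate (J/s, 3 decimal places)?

R = Σλ_iE_i / (1 + Σλ_ih_i)
Numerator: 0.323×8.7 + 0.058×2.3 = 2.943
Denominator: 1 + 0.323×5.3 + 0.058×9.8 = 3.28
R = 2.943/3.28 = 0.8973 J/s

0.897 J/s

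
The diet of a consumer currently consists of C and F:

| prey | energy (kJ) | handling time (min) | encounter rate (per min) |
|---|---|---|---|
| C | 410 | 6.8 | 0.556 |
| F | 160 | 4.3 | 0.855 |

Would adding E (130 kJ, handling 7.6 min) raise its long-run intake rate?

Current rate: (0.556×410 + 0.855×160)/(1 + 0.556×6.8 + 0.855×4.3) = 43.13 kJ/min.
Profitability of E: 130/7.6 = 17.11 kJ/min.
17.11 < 43.13, so adding E would lower the average — exclude it.

No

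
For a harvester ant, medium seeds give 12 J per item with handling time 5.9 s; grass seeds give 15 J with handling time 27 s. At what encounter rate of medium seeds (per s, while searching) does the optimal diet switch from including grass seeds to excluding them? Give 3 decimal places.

0.064 per s

Drop grass seeds once their profitability E₂/h₂ falls below the rate achievable on medium seeds alone: E₂/h₂ = λE₁/(1 + λh₁).
Solve for λ: λE₁h₂ = E₂(1 + λh₁) → λ(E₁h₂ − E₂h₁) = E₂ → λ = E₂/(E₁h₂ − E₂h₁).
λ = 15/(12×27 − 15×5.9) = 15/235.5 = 0.06369 per s.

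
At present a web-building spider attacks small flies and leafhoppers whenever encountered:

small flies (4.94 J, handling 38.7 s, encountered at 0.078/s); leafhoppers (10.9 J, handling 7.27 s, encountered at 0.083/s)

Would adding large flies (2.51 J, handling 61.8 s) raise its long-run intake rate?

On small flies and leafhoppers alone, R = ΣλE/(1+Σλh) = 1.29/4.622 = 0.2791 J/s.
large flies: E/h = 2.51/61.8 = 0.04061 J/s.
Since 0.04061 < R, time spent handling large flies is better spent searching.

No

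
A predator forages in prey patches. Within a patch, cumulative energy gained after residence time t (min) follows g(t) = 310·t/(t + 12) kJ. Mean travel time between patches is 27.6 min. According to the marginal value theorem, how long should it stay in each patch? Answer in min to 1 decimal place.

18.2 min

Maximise g(t)/(T+t): set derivative to zero → g'(t)(T+t) = g(t).
g'(t) = 310·12/(t + 12)². Setting 310·12/(t+12)² = 310t/[(t+12)(27.6+t)] gives 12(27.6+t) = t(t+12), so t² = 12×27.6 = 331.2.
t* = √331.2 = 18.2 min.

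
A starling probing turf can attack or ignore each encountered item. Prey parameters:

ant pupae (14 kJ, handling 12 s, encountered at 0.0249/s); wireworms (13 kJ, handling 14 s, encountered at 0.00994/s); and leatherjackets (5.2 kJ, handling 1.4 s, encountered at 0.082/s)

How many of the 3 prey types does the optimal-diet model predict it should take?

3

Rank by E/h (kJ/s): leatherjackets 3.71, ant pupae 1.17, wireworms 0.929. Include each in turn until the next type's E/h falls below the running intake rate.
Rate on top 1: 0.3825. ant pupae: 1.17 > 0.3825 → include.
Rate on top 2: 0.5482. wireworms: 0.929 > 0.5482 → include.
Optimal diet: leatherjackets, ant pupae, wireworms — 3 of 3 types.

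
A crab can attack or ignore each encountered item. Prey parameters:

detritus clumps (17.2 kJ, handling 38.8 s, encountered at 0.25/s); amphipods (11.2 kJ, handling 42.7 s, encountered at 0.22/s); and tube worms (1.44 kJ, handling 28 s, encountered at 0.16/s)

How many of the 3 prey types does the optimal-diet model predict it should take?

1

Profitabilities (E/h, kJ/s): detritus clumps 0.443, amphipods 0.262, tube worms 0.0514. Add prey in this order while the next type's profitability exceeds the intake rate on those already taken.
Rate on top 1: 0.4019. amphipods: 0.262 < 0.4019 → exclude; stop.
Optimal diet: detritus clumps — 1 of 3 types.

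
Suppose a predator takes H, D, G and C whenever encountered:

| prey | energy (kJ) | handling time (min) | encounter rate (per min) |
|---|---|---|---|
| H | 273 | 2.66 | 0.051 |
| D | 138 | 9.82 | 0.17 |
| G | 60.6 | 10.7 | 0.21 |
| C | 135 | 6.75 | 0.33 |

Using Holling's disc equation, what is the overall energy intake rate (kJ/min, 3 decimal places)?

13.003 kJ/min

R = (0.051×273 + 0.17×138 + 0.21×60.6 + 0.33×135) / (1 + 0.051×2.66 + 0.17×9.82 + 0.21×10.7 + 0.33×6.75) = 94.66/7.28 = 13 kJ/min.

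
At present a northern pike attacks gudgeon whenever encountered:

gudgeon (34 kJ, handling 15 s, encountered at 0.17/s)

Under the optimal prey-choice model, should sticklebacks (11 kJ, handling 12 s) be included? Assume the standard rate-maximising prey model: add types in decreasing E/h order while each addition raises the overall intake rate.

No

Current rate: (0.17×34)/(1 + 0.17×15) = 1.628 kJ/s.
Profitability of sticklebacks: 11/12 = 0.9167 kJ/s.
Since 0.9167 < R, time spent handling sticklebacks is better spent searching.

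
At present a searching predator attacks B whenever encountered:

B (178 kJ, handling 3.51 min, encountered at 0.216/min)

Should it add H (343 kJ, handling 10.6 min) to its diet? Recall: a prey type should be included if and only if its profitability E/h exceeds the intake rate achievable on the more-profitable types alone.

Intake rate on the current diet: R = (0.216×178) / (1 + 0.216×3.51) = 38.45/1.758 = 21.87 kJ/min.
Profitability of H: 343/10.6 = 32.36 kJ/min.
Since 32.36 > R, including H increases the long-run rate.

Yes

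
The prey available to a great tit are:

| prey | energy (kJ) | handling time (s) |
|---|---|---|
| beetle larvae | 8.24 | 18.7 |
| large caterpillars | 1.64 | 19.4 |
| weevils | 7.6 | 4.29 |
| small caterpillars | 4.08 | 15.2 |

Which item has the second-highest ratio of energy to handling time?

In descending order of E/h:
weevils: 7.6/4.29 = 1.77 kJ/s
beetle larvae: 8.24/18.7 = 0.441 kJ/s
small caterpillars: 4.08/15.2 = 0.268 kJ/s
large caterpillars: 1.64/19.4 = 0.0845 kJ/s

beetle larvae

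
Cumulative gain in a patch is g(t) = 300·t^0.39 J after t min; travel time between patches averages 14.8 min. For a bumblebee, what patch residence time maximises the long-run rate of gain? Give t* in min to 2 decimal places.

9.46 min

Maximise g(t)/(T+t): set derivative to zero → g'(t)(T+t) = g(t).
g'(t) = 0.39·300·t^-0.61. Setting 0.39·300·t^-0.61 = 300·t^0.39/(14.8+t) gives 0.39(14.8+t) = t, so 0.61·t = 0.39×14.8.
t* = 0.39×14.8/0.61 = 9.462 min.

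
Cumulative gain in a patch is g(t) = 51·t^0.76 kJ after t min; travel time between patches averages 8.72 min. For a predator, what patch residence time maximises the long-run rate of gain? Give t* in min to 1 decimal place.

Maximise g(t)/(T+t): set derivative to zero → g'(t)(T+t) = g(t).
g'(t) = 0.76·51·t^-0.24. Setting 0.76·51·t^-0.24 = 51·t^0.76/(8.72+t) gives 0.76(8.72+t) = t, so 0.24·t = 0.76×8.72.
t* = 0.76×8.72/0.24 = 27.61 min.

27.6 min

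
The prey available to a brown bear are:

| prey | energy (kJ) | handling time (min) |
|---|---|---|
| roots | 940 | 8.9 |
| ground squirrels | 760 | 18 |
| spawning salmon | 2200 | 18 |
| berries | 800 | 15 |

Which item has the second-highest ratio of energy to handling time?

roots

Profitability E/h (kJ/min): roots = 940/8.9 = 106, ground squirrels = 760/18 = 42.2, spawning salmon = 2200/18 = 122, berries = 800/15 = 53.3.
Ranked: spawning salmon > roots > berries > ground squirrels.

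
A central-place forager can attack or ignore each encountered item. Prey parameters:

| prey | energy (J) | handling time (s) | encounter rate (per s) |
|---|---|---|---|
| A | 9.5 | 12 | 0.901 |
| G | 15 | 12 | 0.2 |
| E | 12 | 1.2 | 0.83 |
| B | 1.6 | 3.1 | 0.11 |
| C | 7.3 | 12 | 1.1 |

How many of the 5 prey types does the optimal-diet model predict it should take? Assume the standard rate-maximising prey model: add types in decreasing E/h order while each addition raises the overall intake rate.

1

E/h in descending order: E 10, G 1.25, A 0.792, C 0.608, B 0.516 J/s. The optimal diet is the largest prefix of this list for which every included type satisfies E_i/h_i > R on the types above it.
Rate on top 1: 4.99. G: 1.25 < 4.99 → exclude; stop.
Optimal diet: E — 1 of 5 types.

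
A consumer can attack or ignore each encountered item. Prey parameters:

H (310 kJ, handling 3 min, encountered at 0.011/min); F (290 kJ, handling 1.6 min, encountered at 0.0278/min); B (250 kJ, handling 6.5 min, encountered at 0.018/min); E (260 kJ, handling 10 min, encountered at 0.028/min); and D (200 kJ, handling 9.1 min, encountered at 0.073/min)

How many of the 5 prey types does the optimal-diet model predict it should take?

E/h in descending order: F 181, H 103, B 38.5, E 26, D 22 kJ/min. The optimal diet is the largest prefix of this list for which every included type satisfies E_i/h_i > R on the types above it.
Rate on top 1: 7.719. H: 103 > 7.719 → include.
Rate on top 2: 10.65. B: 38.5 > 10.65 → include.
Rate on top 3: 13.37. E: 26 > 13.37 → include.
Rate on top 4: 15.77. D: 22 > 15.77 → include.
Optimal diet: F, H, B, E, D — 5 of 5 types.

5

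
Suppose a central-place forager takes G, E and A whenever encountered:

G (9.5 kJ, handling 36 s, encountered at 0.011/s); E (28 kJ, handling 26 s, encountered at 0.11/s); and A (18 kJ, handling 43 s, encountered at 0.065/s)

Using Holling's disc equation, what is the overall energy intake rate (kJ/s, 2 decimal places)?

0.62 kJ/s

R = (0.011×9.5 + 0.11×28 + 0.065×18) / (1 + 0.011×36 + 0.11×26 + 0.065×43) = 4.354/7.051 = 0.6176 kJ/s.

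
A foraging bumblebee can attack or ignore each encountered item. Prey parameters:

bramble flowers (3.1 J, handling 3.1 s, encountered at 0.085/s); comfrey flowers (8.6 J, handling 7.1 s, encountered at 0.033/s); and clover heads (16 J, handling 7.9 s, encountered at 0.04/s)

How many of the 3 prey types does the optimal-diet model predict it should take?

3

E/h in descending order: clover heads 2.03, comfrey flowers 1.21, bramble flowers 1 J/s. The optimal diet is the largest prefix of this list for which every included type satisfies E_i/h_i > R on the types above it.
Rate on top 1: 0.4863. comfrey flowers: 1.21 > 0.4863 → include.
Rate on top 2: 0.5959. bramble flowers: 1 > 0.5959 → include.
Optimal diet: clover heads, comfrey flowers, bramble flowers — 3 of 3 types.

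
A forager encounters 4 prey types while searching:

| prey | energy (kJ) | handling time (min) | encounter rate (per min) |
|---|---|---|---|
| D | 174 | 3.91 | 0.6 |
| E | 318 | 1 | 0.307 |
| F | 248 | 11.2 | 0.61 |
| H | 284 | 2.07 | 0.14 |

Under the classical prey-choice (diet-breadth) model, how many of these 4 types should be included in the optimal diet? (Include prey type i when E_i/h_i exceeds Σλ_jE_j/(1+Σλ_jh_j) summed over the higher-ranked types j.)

Rank by E/h (kJ/min): E 318, H 137, D 44.5, F 22.1. Include each in turn until the next type's E/h falls below the running intake rate.
Rate on top 1: 74.69. H: 137 > 74.69 → include.
Rate on top 2: 86.04. D: 44.5 < 86.04 → exclude; stop.
Optimal diet: E, H — 2 of 4 types.

2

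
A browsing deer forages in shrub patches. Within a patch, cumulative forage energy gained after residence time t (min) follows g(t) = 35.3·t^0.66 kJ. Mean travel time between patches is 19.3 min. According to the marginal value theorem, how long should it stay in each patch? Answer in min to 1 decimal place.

Maximise g(t)/(T+t): set derivative to zero → g'(t)(T+t) = g(t).
g'(t) = 0.66·35.3·t^-0.34. Setting 0.66·35.3·t^-0.34 = 35.3·t^0.66/(19.3+t) gives 0.66(19.3+t) = t, so 0.34·t = 0.66×19.3.
t* = 0.66×19.3/0.34 = 37.46 min.

37.5 min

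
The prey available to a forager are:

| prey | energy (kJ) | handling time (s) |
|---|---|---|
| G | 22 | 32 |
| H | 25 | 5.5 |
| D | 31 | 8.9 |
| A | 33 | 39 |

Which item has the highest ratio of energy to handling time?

H

In descending order of E/h:
H: 25/5.5 = 4.55 kJ/s
D: 31/8.9 = 3.48 kJ/s
A: 33/39 = 0.846 kJ/s
G: 22/32 = 0.688 kJ/s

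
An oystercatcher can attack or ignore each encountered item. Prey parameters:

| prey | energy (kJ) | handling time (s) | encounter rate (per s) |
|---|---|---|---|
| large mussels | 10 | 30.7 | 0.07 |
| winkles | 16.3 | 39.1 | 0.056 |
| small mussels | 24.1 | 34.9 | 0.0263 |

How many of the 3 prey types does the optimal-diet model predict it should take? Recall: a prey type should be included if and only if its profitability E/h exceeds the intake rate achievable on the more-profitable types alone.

Profitabilities (E/h, kJ/s): small mussels 0.691, winkles 0.417, large mussels 0.326. Add prey in this order while the next type's profitability exceeds the intake rate on those already taken.
Rate on top 1: 0.3305. winkles: 0.417 > 0.3305 → include.
Rate on top 2: 0.3765. large mussels: 0.326 < 0.3765 → exclude; stop.
Optimal diet: small mussels, winkles — 2 of 3 types.

2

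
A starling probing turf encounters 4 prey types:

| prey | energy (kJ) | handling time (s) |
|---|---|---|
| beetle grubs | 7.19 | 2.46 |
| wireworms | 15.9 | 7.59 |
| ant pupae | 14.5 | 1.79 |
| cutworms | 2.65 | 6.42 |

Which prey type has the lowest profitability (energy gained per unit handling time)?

cutworms

Profitability E/h (kJ/s): beetle grubs = 7.19/2.46 = 2.92, wireworms = 15.9/7.59 = 2.09, ant pupae = 14.5/1.79 = 8.1, cutworms = 2.65/6.42 = 0.413.
Ranked: ant pupae > beetle grubs > wireworms > cutworms.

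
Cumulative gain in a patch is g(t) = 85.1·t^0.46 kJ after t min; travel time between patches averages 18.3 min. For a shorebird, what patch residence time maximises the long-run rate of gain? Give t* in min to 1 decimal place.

15.6 min

Optimal t* satisfies g'(t*) = g(t*)/(T + t*).
g'(t) = 0.46·85.1·t^-0.54. Setting 0.46·85.1·t^-0.54 = 85.1·t^0.46/(18.3+t) gives 0.46(18.3+t) = t, so 0.54·t = 0.46×18.3.
t* = 0.46×18.3/0.54 = 15.59 min.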